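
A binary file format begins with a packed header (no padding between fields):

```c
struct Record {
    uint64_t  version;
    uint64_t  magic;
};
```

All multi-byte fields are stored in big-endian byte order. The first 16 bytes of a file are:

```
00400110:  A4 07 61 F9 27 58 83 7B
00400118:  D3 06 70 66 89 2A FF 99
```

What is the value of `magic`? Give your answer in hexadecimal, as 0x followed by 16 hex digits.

`magic` follows `version` (8 bytes), so it starts at byte offset 8 and occupies 8 bytes.
Bytes at offsets 8..15: D3 06 70 66 89 2A FF 99.
In big-endian order the high byte comes first in memory.
The bytes are already most-significant first: 0xD3067066892AFF99.

0xD3067066892AFF99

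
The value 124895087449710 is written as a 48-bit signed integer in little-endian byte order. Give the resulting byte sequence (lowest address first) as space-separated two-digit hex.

6E 56 52 67 97 71

124895087449710 in hexadecimal, padded to 48 bits, is 0x71976752566E.
Split into bytes (most-significant first): 71 97 67 52 56 6E.
In little-endian order the low byte comes first in memory.
So at ascending addresses the bytes are 6E 56 52 67 97 71.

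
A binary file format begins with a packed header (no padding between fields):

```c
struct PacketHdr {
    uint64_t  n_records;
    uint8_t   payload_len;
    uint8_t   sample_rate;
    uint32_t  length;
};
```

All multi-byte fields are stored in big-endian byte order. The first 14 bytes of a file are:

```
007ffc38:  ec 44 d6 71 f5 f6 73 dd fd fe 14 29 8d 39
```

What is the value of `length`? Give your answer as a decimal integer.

`length` follows `n_records` (8 B), `payload_len` (1 B), `sample_rate` (1 B), so it starts at offset 8 + 1 + 1 = 10 and occupies 4 bytes.
Bytes at offsets 10..13: 14 29 8D 39.
Big-endian stores the most-significant byte at the lowest address.
The bytes are already most-significant first: 0x14298D39.
0x14298D39 = 338267449.

338267449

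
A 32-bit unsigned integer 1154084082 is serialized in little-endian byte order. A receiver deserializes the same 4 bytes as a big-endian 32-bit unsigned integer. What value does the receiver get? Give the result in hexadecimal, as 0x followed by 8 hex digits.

0xF2ECC944

1154084082 in 32-bit hexadecimal is 0x44C9ECF2.
Stored little-endian, the bytes at ascending addresses are F2 EC C9 44.
Read back as big-endian, the last byte is least significant, giving 0xF2ECC944.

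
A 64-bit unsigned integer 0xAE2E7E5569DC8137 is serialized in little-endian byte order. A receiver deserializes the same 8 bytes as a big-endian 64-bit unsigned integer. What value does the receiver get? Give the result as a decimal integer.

Stored little-endian, the bytes at ascending addresses are 37 81 DC 69 55 7E 2E AE.
Read back as big-endian, the last byte is least significant, giving 0x3781DC69557E2EAE.
0x3781DC69557E2EAE = 3999720289045720750.

3999720289045720750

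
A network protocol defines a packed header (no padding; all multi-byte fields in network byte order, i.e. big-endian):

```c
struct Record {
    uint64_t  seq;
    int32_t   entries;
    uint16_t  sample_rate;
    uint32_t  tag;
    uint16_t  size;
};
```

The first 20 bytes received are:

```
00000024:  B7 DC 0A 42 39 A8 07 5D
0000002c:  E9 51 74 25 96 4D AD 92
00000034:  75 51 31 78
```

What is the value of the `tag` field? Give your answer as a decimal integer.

2912056657

`tag` follows `seq` (8 B), `entries` (4 B), `sample_rate` (2 B), so it starts at offset 8 + 4 + 2 = 14 and occupies 4 bytes.
Bytes at offsets 14..17: AD 92 75 51.
In big-endian order the high byte comes first in memory.
The bytes are already most-significant first: 0xAD927551.
0xAD927551 = 2912056657.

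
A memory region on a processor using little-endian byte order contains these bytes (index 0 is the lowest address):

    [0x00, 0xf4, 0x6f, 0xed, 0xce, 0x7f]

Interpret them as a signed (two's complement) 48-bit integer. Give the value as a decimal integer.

140526723527680

Little-endian stores the least-significant byte at the lowest address.
Reassemble most-significant byte first: 7F CE ED 6F F4 00 → 0x7FCEED6FF400.
0x7FCEED6FF400 = 140526723527680.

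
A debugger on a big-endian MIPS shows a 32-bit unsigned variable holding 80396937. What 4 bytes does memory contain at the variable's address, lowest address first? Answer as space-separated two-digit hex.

80396937 in hexadecimal, padded to 32 bits, is 0x04CAC289.
Split into bytes (most-significant first): 04 CA C2 89.
In big-endian order the high byte comes first in memory.
So the memory order matches the most-significant-first order: 04 CA C2 89.

04 CA C2 89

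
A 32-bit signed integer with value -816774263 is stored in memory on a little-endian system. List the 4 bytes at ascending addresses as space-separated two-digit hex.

89 03 51 CF

Two's complement of -816774263 in 32 bits: 816774263 = 0x30AEFC77; invert → 0xCF510388; add 1 → 0xCF510389.
Split into bytes (most-significant first): CF 51 03 89.
Little-endian stores the least-significant byte at the lowest address.
So at ascending addresses the bytes are 89 03 51 CF.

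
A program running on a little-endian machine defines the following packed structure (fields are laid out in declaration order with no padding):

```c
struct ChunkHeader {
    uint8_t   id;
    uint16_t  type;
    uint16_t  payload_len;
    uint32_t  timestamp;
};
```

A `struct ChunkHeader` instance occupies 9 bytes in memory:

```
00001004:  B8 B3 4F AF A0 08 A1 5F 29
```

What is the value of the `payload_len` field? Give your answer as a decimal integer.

`payload_len` follows `id` (1 B), `type` (2 B), so it starts at offset 1 + 2 = 3 and occupies 2 bytes.
Bytes at offsets 3..4: AF A0.
Little-endian: lowest address holds the least-significant byte.
Reassemble most-significant byte first: A0 AF → 0xA0AF.
0xA0AF = 41135.

41135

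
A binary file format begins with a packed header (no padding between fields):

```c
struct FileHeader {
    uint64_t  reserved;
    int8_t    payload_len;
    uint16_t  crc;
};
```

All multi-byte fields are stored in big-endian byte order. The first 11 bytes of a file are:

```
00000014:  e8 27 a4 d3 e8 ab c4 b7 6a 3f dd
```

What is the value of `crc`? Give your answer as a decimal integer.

16349

`crc` follows `reserved` (8 B), `payload_len` (1 B), so it starts at offset 8 + 1 = 9 and occupies 2 bytes.
Bytes at offsets 9..10: 3F DD.
Big-endian: lowest address holds the most-significant byte.
The bytes are already most-significant first: 0x3FDD.
0x3FDD = 16349.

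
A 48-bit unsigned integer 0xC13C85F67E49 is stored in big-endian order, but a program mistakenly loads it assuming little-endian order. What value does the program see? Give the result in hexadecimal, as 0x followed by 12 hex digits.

0x497EF6853CC1

Stored big-endian, the bytes at ascending addresses are C1 3C 85 F6 7E 49.
Read back as little-endian, the first byte is least significant, giving 0x497EF6853CC1.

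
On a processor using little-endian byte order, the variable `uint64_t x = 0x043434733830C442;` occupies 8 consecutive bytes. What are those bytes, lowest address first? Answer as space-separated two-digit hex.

42 C4 30 38 73 34 34 04

Split into bytes (most-significant first): 04 34 34 73 38 30 C4 42.
Little-endian stores the least-significant byte at the lowest address.
So at ascending addresses the bytes are 42 C4 30 38 73 34 34 04.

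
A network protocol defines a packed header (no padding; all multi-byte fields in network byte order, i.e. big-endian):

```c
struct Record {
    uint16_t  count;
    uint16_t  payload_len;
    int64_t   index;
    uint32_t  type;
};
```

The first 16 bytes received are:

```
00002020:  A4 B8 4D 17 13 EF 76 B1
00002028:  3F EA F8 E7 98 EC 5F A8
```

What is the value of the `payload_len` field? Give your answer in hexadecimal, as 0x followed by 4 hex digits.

`payload_len` follows `count` (2 bytes), so it starts at byte offset 2 and occupies 2 bytes.
Bytes at offsets 2..3: 4D 17.
Big-endian: lowest address holds the most-significant byte.
The bytes are already most-significant first: 0x4D17.

0x4D17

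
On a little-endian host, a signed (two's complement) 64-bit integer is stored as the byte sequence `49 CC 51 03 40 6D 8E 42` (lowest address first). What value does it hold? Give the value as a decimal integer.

4795890774897183817

Little-endian stores the least-significant byte at the lowest address.
Reassemble most-significant byte first: 42 8E 6D 40 03 51 CC 49 → 0x428E6D400351CC49.
0x428E6D400351CC49 = 4795890774897183817.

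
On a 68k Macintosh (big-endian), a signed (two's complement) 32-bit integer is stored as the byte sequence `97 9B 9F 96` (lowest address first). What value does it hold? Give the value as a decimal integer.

Big-endian: lowest address holds the most-significant byte.
The bytes are already most-significant first: 0x979B9F96.
Top bit is set, so as a signed 32-bit value this is 0x979B9F96 − 2^32 = -1751408746.

-1751408746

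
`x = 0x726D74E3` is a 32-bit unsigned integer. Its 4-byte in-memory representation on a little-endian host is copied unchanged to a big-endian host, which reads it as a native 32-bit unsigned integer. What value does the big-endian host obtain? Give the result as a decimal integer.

Stored little-endian, the bytes at ascending addresses are E3 74 6D 72.
Read back as big-endian, the last byte is least significant, giving 0xE3746D72.
0xE3746D72 = 3816058226.

3816058226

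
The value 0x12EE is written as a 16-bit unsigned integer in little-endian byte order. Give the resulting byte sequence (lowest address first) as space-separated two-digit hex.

EE 12

Split into bytes (most-significant first): 12 EE.
Little-endian stores the least-significant byte at the lowest address.
So at ascending addresses the bytes are EE 12.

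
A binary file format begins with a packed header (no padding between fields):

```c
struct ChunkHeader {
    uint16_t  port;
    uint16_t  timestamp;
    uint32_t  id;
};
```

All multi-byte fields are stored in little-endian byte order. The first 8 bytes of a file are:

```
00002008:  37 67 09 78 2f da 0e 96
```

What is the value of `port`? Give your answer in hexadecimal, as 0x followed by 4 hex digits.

0x6737

`port` is the first field, at byte offset 0, occupying 2 bytes.
Bytes at offsets 0..1: 37 67.
Little-endian stores the least-significant byte at the lowest address.
Reassemble most-significant byte first: 67 37 → 0x6737.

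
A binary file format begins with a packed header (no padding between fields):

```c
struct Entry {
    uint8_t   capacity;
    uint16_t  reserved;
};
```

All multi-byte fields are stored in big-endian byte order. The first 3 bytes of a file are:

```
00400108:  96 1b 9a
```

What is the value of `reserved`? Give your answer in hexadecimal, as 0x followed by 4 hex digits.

0x1B9A

`reserved` follows `capacity` (1 byte), so it starts at byte offset 1 and occupies 2 bytes.
Bytes at offsets 1..2: 1B 9A.
Big-endian stores the most-significant byte at the lowest address.
The bytes are already most-significant first: 0x1B9A.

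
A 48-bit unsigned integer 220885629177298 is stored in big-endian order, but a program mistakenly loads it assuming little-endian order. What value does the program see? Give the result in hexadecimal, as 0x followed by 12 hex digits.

220885629177298 in 48-bit hexadecimal is 0xC8E4F1768DD2.
Stored big-endian, the bytes at ascending addresses are C8 E4 F1 76 8D D2.
Read back as little-endian, the first byte is least significant, giving 0xD28D76F1E4C8.

0xD28D76F1E4C8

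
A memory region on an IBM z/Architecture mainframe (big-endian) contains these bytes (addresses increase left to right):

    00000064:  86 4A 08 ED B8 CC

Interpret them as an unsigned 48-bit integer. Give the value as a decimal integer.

Big-endian stores the most-significant byte at the lowest address.
The bytes are already most-significant first: 0x864A08EDB8CC.
0x864A08EDB8CC = 147652535498956.

147652535498956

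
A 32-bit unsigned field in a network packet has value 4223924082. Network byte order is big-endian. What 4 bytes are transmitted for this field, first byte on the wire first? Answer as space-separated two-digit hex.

FB C3 F7 72

4223924082 in hexadecimal, padded to 32 bits, is 0xFBC3F772.
Split into bytes (most-significant first): FB C3 F7 72.
Big-endian stores the most-significant byte at the lowest address.
So the memory order matches the most-significant-first order: FB C3 F7 72.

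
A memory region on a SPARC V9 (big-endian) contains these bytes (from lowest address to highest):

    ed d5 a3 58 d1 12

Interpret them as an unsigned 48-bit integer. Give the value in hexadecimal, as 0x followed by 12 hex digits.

0xEDD5A358D112

In big-endian order the high byte comes first in memory.
The bytes are already most-significant first: 0xEDD5A358D112.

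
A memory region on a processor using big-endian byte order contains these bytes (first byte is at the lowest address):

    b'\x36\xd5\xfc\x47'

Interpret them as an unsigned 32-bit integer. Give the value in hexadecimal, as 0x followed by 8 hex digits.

0x36D5FC47

Big-endian: lowest address holds the most-significant byte.
The bytes are already most-significant first: 0x36D5FC47.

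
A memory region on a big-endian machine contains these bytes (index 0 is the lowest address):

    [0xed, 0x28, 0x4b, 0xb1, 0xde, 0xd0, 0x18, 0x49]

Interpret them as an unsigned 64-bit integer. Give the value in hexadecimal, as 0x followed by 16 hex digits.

0xED284BB1DED01849

Big-endian: lowest address holds the most-significant byte.
The bytes are already most-significant first: 0xED284BB1DED01849.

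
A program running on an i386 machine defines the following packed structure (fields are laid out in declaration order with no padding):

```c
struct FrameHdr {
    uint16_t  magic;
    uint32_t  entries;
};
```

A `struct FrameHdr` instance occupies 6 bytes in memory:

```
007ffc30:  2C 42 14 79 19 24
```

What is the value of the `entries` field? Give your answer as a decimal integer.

605649172

`entries` follows `magic` (2 bytes), so it starts at byte offset 2 and occupies 4 bytes.
Bytes at offsets 2..5: 14 79 19 24.
Little-endian stores the least-significant byte at the lowest address.
Reassemble most-significant byte first: 24 19 79 14 → 0x24197914.
0x24197914 = 605649172.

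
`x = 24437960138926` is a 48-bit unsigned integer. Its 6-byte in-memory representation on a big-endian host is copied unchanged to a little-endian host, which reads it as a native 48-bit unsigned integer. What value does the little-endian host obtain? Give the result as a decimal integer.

24437960138926 in 48-bit hexadecimal is 0x1639E7EEE0AE.
Stored big-endian, the bytes at ascending addresses are 16 39 E7 EE E0 AE.
Read back as little-endian, the first byte is least significant, giving 0xAEE0EEE73916.
0xAEE0EEE73916 = 192281104038166.

192281104038166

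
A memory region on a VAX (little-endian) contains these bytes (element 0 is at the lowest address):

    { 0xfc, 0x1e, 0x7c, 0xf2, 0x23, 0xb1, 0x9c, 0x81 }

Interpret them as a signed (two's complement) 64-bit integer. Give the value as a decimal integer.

Little-endian: lowest address holds the least-significant byte.
Reassemble most-significant byte first: 81 9C B1 23 F2 7C 1E FC → 0x819CB123F27C1EFC.
Top bit is set, so as a signed 64-bit value this is 0x819CB123F27C1EFC − 2^64 = -9107209578499793156.

-9107209578499793156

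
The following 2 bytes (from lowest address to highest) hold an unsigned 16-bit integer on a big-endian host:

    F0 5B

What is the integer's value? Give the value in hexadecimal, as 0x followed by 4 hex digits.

Big-endian: lowest address holds the most-significant byte.
The bytes are already most-significant first: 0xF05B.

0xF05B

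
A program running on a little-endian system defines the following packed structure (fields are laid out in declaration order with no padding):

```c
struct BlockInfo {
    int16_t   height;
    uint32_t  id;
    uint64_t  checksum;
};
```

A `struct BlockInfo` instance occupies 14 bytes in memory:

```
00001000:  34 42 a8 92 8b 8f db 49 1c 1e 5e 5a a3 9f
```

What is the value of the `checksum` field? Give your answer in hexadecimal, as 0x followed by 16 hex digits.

`checksum` follows `height` (2 B), `id` (4 B), so it starts at offset 2 + 4 = 6 and occupies 8 bytes.
Bytes at offsets 6..13: DB 49 1C 1E 5E 5A A3 9F.
In little-endian order the low byte comes first in memory.
Reassemble most-significant byte first: 9F A3 5A 5E 1E 1C 49 DB → 0x9FA35A5E1E1C49DB.

0x9FA35A5E1E1C49DB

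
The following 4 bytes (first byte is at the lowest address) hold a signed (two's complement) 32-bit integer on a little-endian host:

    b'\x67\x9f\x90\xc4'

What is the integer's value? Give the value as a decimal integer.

Little-endian: lowest address holds the least-significant byte.
Reassemble most-significant byte first: C4 90 9F 67 → 0xC4909F67.
Top bit is set, so as a signed 32-bit value this is 0xC4909F67 − 2^32 = -997154969.

-997154969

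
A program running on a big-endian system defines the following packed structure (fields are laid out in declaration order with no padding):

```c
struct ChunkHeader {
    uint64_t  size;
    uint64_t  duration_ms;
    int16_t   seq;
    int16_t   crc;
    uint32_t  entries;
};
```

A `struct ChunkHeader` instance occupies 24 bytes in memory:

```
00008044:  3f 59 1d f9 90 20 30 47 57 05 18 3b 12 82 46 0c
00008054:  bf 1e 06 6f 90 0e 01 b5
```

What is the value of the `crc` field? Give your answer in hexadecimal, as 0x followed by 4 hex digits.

0x066F

`crc` follows `size` (8 B), `duration_ms` (8 B), `seq` (2 B), so it starts at offset 8 + 8 + 2 = 18 and occupies 2 bytes.
Bytes at offsets 18..19: 06 6F.
In big-endian order the high byte comes first in memory.
The bytes are already most-significant first: 0x066F.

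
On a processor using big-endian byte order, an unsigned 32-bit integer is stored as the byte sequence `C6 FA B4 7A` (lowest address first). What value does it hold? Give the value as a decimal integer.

Big-endian: lowest address holds the most-significant byte.
The bytes are already most-significant first: 0xC6FAB47A.
0xC6FAB47A = 3338318970.

3338318970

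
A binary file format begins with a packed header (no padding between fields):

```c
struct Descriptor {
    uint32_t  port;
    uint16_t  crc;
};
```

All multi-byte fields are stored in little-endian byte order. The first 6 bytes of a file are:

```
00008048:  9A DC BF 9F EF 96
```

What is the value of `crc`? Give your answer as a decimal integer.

38639

`crc` follows `port` (4 bytes), so it starts at byte offset 4 and occupies 2 bytes.
Bytes at offsets 4..5: EF 96.
Little-endian: lowest address holds the least-significant byte.
Reassemble most-significant byte first: 96 EF → 0x96EF.
0x96EF = 38639.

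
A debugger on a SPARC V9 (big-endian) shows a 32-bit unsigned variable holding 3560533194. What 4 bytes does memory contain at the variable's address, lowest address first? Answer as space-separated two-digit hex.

3560533194 in hexadecimal, padded to 32 bits, is 0xD4396CCA.
Split into bytes (most-significant first): D4 39 6C CA.
Big-endian stores the most-significant byte at the lowest address.
So the memory order matches the most-significant-first order: D4 39 6C CA.

D4 39 6C CA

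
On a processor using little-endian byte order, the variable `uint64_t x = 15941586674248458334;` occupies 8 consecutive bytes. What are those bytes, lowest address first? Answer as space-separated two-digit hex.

15941586674248458334 in hexadecimal, padded to 64 bits, is 0xDD3BE49E3AAE205E.
Split into bytes (most-significant first): DD 3B E4 9E 3A AE 20 5E.
Little-endian stores the least-significant byte at the lowest address.
So at ascending addresses the bytes are 5E 20 AE 3A 9E E4 3B DD.

5E 20 AE 3A 9E E4 3B DD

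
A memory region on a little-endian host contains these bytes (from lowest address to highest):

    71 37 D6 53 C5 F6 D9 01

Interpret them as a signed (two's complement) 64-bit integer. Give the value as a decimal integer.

Little-endian stores the least-significant byte at the lowest address.
Reassemble most-significant byte first: 01 D9 F6 C5 53 D6 37 71 → 0x01D9F6C553D63771.
0x01D9F6C553D63771 = 133408991359678321.

133408991359678321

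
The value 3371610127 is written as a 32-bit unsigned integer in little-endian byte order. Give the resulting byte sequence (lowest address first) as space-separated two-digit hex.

0F B0 F6 C8

3371610127 in hexadecimal, padded to 32 bits, is 0xC8F6B00F.
Split into bytes (most-significant first): C8 F6 B0 0F.
Little-endian: lowest address holds the least-significant byte.
So at ascending addresses the bytes are 0F B0 F6 C8.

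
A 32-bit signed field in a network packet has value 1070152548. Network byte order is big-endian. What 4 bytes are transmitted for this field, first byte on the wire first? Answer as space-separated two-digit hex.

3F C9 3B 64

1070152548 in hexadecimal, padded to 32 bits, is 0x3FC93B64.
Split into bytes (most-significant first): 3F C9 3B 64.
Big-endian stores the most-significant byte at the lowest address.
So the memory order matches the most-significant-first order: 3F C9 3B 64.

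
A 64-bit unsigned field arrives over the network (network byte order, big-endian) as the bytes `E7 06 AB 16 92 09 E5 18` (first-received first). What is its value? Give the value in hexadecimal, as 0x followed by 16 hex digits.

0xE706AB169209E518

Big-endian stores the most-significant byte at the lowest address.
The bytes are already most-significant first: 0xE706AB169209E518.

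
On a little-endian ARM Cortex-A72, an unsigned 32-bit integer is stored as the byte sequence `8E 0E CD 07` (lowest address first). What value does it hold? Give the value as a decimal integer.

130879118

In little-endian order the low byte comes first in memory.
Reassemble most-significant byte first: 07 CD 0E 8E → 0x07CD0E8E.
0x07CD0E8E = 130879118.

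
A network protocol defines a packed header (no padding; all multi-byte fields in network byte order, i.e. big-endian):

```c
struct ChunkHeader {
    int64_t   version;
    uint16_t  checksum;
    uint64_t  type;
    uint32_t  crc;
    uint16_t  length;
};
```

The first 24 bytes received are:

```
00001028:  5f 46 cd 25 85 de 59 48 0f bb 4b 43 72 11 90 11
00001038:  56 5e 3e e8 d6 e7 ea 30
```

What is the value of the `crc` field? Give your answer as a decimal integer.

1055446759

`crc` follows `version` (8 B), `checksum` (2 B), `type` (8 B), so it starts at offset 8 + 2 + 8 = 18 and occupies 4 bytes.
Bytes at offsets 18..21: 3E E8 D6 E7.
Big-endian: lowest address holds the most-significant byte.
The bytes are already most-significant first: 0x3EE8D6E7.
0x3EE8D6E7 = 1055446759.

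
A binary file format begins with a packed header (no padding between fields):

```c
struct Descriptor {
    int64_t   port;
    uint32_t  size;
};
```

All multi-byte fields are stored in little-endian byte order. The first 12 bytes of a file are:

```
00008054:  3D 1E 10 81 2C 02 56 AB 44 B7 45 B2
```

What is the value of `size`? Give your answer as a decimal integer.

2990913348

`size` follows `port` (8 bytes), so it starts at byte offset 8 and occupies 4 bytes.
Bytes at offsets 8..11: 44 B7 45 B2.
Little-endian: lowest address holds the least-significant byte.
Reassemble most-significant byte first: B2 45 B7 44 → 0xB245B744.
0xB245B744 = 2990913348.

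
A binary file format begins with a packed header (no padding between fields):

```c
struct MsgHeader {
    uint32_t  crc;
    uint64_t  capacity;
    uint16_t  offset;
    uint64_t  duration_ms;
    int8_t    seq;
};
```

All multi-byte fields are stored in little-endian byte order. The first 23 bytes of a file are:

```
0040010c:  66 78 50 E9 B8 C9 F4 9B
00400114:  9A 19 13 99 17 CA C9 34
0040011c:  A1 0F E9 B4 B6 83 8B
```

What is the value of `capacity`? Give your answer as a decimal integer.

`capacity` follows `crc` (4 bytes), so it starts at byte offset 4 and occupies 8 bytes.
Bytes at offsets 4..11: B8 C9 F4 9B 9A 19 13 99.
In little-endian order the low byte comes first in memory.
Reassemble most-significant byte first: 99 13 19 9A 9B F4 C9 B8 → 0x9913199A9BF4C9B8.
0x9913199A9BF4C9B8 = 11030188064192645560.

11030188064192645560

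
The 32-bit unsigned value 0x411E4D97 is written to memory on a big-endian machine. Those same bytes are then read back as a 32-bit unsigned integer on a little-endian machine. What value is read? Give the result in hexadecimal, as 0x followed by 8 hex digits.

0x974D1E41

Stored big-endian, the bytes at ascending addresses are 41 1E 4D 97.
Read back as little-endian, the first byte is least significant, giving 0x974D1E41.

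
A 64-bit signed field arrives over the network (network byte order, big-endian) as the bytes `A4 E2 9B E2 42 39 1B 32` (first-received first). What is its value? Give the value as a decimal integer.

-6565513910676808910

In big-endian order the high byte comes first in memory.
The bytes are already most-significant first: 0xA4E29BE242391B32.
Top bit is set, so as a signed 64-bit value this is 0xA4E29BE242391B32 − 2^64 = -6565513910676808910.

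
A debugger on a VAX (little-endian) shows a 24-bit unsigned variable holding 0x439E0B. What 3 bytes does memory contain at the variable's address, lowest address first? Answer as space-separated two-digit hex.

0B 9E 43

Split into bytes (most-significant first): 43 9E 0B.
Little-endian: lowest address holds the least-significant byte.
So at ascending addresses the bytes are 0B 9E 43.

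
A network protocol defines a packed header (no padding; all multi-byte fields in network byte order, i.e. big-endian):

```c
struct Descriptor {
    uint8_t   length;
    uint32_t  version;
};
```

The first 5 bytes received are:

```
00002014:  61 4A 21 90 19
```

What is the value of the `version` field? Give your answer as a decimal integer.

`version` follows `length` (1 byte), so it starts at byte offset 1 and occupies 4 bytes.
Bytes at offsets 1..4: 4A 21 90 19.
In big-endian order the high byte comes first in memory.
The bytes are already most-significant first: 0x4A219019.
0x4A219019 = 1243713561.

1243713561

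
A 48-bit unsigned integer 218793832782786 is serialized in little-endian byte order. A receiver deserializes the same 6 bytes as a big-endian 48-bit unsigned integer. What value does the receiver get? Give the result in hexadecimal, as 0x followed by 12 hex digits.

0xC29BAEE8FDC6

218793832782786 in 48-bit hexadecimal is 0xC6FDE8AE9BC2.
Stored little-endian, the bytes at ascending addresses are C2 9B AE E8 FD C6.
Read back as big-endian, the last byte is least significant, giving 0xC29BAEE8FDC6.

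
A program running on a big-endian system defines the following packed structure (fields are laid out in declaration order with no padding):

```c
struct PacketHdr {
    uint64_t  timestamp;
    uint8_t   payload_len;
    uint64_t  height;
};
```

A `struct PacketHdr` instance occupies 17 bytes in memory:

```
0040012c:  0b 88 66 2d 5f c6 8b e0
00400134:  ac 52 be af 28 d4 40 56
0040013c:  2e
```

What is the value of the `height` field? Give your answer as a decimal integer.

5962395546579654190

`height` follows `timestamp` (8 B), `payload_len` (1 B), so it starts at offset 8 + 1 = 9 and occupies 8 bytes.
Bytes at offsets 9..16: 52 BE AF 28 D4 40 56 2E.
Big-endian: lowest address holds the most-significant byte.
The bytes are already most-significant first: 0x52BEAF28D440562E.
0x52BEAF28D440562E = 5962395546579654190.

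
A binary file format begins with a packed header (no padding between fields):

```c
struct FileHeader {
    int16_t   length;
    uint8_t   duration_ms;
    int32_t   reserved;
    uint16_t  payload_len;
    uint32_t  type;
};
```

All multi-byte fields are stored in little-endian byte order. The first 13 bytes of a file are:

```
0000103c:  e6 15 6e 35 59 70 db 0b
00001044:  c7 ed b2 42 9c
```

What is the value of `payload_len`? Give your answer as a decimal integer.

50955

`payload_len` follows `length` (2 B), `duration_ms` (1 B), `reserved` (4 B), so it starts at offset 2 + 1 + 4 = 7 and occupies 2 bytes.
Bytes at offsets 7..8: 0B C7.
In little-endian order the low byte comes first in memory.
Reassemble most-significant byte first: C7 0B → 0xC70B.
0xC70B = 50955.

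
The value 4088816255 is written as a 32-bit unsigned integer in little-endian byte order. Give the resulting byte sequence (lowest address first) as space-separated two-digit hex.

4088816255 in hexadecimal, padded to 32 bits, is 0xF3B6627F.
Split into bytes (most-significant first): F3 B6 62 7F.
Little-endian stores the least-significant byte at the lowest address.
So at ascending addresses the bytes are 7F 62 B6 F3.

7F 62 B6 F3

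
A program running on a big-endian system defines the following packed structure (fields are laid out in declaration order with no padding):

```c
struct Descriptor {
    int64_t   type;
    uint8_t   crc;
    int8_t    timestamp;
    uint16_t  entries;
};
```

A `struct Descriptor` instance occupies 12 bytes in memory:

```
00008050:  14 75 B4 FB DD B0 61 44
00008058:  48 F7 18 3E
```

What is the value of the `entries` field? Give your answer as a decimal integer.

6206

`entries` follows `type` (8 B), `crc` (1 B), `timestamp` (1 B), so it starts at offset 8 + 1 + 1 = 10 and occupies 2 bytes.
Bytes at offsets 10..11: 18 3E.
In big-endian order the high byte comes first in memory.
The bytes are already most-significant first: 0x183E.
0x183E = 6206.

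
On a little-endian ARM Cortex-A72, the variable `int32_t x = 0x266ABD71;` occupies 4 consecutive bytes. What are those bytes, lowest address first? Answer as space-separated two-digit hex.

Split into bytes (most-significant first): 26 6A BD 71.
Little-endian stores the least-significant byte at the lowest address.
So at ascending addresses the bytes are 71 BD 6A 26.

71 BD 6A 26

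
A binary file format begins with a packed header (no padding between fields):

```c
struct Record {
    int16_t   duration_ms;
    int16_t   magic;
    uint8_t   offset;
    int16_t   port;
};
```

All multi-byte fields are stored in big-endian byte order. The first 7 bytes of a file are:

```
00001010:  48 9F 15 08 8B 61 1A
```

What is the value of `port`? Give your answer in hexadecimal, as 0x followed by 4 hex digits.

`port` follows `duration_ms` (2 B), `magic` (2 B), `offset` (1 B), so it starts at offset 2 + 2 + 1 = 5 and occupies 2 bytes.
Bytes at offsets 5..6: 61 1A.
Big-endian stores the most-significant byte at the lowest address.
The bytes are already most-significant first: 0x611A.

0x611A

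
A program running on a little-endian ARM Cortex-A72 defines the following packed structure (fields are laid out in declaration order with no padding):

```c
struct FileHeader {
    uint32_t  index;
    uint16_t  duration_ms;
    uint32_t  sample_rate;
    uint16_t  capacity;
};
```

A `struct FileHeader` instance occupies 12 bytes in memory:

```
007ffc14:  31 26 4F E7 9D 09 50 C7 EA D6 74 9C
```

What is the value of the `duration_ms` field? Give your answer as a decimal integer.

`duration_ms` follows `index` (4 bytes), so it starts at byte offset 4 and occupies 2 bytes.
Bytes at offsets 4..5: 9D 09.
Little-endian: lowest address holds the least-significant byte.
Reassemble most-significant byte first: 09 9D → 0x099D.
0x099D = 2461.

2461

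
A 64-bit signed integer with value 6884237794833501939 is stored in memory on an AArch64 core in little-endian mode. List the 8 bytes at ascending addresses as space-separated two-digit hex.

F3 8E 5E D6 CC B9 89 5F

6884237794833501939 in hexadecimal, padded to 64 bits, is 0x5F89B9CCD65E8EF3.
Split into bytes (most-significant first): 5F 89 B9 CC D6 5E 8E F3.
In little-endian order the low byte comes first in memory.
So at ascending addresses the bytes are F3 8E 5E D6 CC B9 89 5F.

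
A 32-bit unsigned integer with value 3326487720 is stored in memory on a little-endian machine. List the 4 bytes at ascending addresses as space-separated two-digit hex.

3326487720 in hexadecimal, padded to 32 bits, is 0xC6462CA8.
Split into bytes (most-significant first): C6 46 2C A8.
Little-endian: lowest address holds the least-significant byte.
So at ascending addresses the bytes are A8 2C 46 C6.

A8 2C 46 C6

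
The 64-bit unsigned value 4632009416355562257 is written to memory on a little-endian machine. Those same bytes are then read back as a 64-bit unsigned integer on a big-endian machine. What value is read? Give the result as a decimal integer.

1243877307021805632

4632009416355562257 in 64-bit hexadecimal is 0x40483405D2234311.
Stored little-endian, the bytes at ascending addresses are 11 43 23 D2 05 34 48 40.
Read back as big-endian, the last byte is least significant, giving 0x114323D205344840.
0x114323D205344840 = 1243877307021805632.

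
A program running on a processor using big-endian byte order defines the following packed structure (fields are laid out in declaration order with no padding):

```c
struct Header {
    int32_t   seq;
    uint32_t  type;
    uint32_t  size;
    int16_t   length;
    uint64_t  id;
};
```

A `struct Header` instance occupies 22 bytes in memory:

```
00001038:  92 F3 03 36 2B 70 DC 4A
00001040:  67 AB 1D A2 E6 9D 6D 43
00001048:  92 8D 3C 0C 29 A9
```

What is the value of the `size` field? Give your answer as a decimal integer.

`size` follows `seq` (4 B), `type` (4 B), so it starts at offset 4 + 4 = 8 and occupies 4 bytes.
Bytes at offsets 8..11: 67 AB 1D A2.
Big-endian: lowest address holds the most-significant byte.
The bytes are already most-significant first: 0x67AB1DA2.
0x67AB1DA2 = 1739267490.

1739267490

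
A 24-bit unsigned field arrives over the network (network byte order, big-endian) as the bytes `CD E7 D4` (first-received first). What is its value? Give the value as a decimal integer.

13494228

Big-endian: lowest address holds the most-significant byte.
The bytes are already most-significant first: 0xCDE7D4.
0xCDE7D4 = 13494228.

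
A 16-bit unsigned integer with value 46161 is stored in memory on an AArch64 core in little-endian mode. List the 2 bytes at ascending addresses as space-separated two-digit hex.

51 B4

46161 in hexadecimal, padded to 16 bits, is 0xB451.
Split into bytes (most-significant first): B4 51.
Little-endian: lowest address holds the least-significant byte.
So at ascending addresses the bytes are 51 B4.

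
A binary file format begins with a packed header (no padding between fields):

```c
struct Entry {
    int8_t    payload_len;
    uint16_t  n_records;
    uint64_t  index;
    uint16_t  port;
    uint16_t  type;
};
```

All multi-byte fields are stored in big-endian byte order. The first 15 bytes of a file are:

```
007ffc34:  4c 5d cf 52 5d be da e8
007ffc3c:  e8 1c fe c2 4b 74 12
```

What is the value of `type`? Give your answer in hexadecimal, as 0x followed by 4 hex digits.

`type` follows `payload_len` (1 B), `n_records` (2 B), `index` (8 B), `port` (2 B), so it starts at offset 1 + 2 + 8 + 2 = 13 and occupies 2 bytes.
Bytes at offsets 13..14: 74 12.
In big-endian order the high byte comes first in memory.
The bytes are already most-significant first: 0x7412.

0x7412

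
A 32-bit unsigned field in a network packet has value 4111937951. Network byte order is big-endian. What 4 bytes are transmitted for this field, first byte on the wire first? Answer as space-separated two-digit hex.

F5 17 31 9F

4111937951 in hexadecimal, padded to 32 bits, is 0xF517319F.
Split into bytes (most-significant first): F5 17 31 9F.
Big-endian stores the most-significant byte at the lowest address.
So the memory order matches the most-significant-first order: F5 17 31 9F.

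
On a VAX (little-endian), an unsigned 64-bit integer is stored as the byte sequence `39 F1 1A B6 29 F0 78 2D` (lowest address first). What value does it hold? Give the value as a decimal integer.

Little-endian: lowest address holds the least-significant byte.
Reassemble most-significant byte first: 2D 78 F0 29 B6 1A F1 39 → 0x2D78F029B61AF139.
0x2D78F029B61AF139 = 3276632790851580217.

3276632790851580217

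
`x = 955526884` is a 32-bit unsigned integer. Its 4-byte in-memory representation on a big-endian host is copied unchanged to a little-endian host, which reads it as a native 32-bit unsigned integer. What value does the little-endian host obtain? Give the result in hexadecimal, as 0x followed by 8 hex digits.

955526884 in 32-bit hexadecimal is 0x38F42EE4.
Stored big-endian, the bytes at ascending addresses are 38 F4 2E E4.
Read back as little-endian, the first byte is least significant, giving 0xE42EF438.

0xE42EF438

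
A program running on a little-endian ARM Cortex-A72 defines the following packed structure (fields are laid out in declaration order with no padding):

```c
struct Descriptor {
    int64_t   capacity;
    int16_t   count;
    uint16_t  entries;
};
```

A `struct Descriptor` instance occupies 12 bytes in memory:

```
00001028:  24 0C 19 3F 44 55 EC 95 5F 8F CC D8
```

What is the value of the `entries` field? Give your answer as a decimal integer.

55500

`entries` follows `capacity` (8 B), `count` (2 B), so it starts at offset 8 + 2 = 10 and occupies 2 bytes.
Bytes at offsets 10..11: CC D8.
Little-endian stores the least-significant byte at the lowest address.
Reassemble most-significant byte first: D8 CC → 0xD8CC.
0xD8CC = 55500.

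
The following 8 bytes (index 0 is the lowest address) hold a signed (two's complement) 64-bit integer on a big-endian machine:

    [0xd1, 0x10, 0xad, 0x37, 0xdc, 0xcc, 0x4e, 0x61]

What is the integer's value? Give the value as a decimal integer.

Big-endian stores the most-significant byte at the lowest address.
The bytes are already most-significant first: 0xD110AD37DCCC4E61.
Top bit is set, so as a signed 64-bit value this is 0xD110AD37DCCC4E61 − 2^64 = -3382012864716059039.

-3382012864716059039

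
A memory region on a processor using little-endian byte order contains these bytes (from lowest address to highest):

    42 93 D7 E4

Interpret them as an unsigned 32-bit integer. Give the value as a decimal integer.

Little-endian: lowest address holds the least-significant byte.
Reassemble most-significant byte first: E4 D7 93 42 → 0xE4D79342.
0xE4D79342 = 3839333186.

3839333186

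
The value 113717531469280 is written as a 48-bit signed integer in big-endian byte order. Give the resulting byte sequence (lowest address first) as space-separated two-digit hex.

67 6C ED 11 65 E0

113717531469280 in hexadecimal, padded to 48 bits, is 0x676CED1165E0.
Split into bytes (most-significant first): 67 6C ED 11 65 E0.
Big-endian stores the most-significant byte at the lowest address.
So the memory order matches the most-significant-first order: 67 6C ED 11 65 E0.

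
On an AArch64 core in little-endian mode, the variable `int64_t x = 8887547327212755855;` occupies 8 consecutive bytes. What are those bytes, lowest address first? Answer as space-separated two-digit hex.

8F 1B FD B2 34 E9 56 7B

8887547327212755855 in hexadecimal, padded to 64 bits, is 0x7B56E934B2FD1B8F.
Split into bytes (most-significant first): 7B 56 E9 34 B2 FD 1B 8F.
In little-endian order the low byte comes first in memory.
So at ascending addresses the bytes are 8F 1B FD B2 34 E9 56 7B.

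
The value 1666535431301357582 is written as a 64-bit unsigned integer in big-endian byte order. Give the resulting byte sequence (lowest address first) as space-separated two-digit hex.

17 20 B9 25 24 51 E0 0E

1666535431301357582 in hexadecimal, padded to 64 bits, is 0x1720B9252451E00E.
Split into bytes (most-significant first): 17 20 B9 25 24 51 E0 0E.
In big-endian order the high byte comes first in memory.
So the memory order matches the most-significant-first order: 17 20 B9 25 24 51 E0 0E.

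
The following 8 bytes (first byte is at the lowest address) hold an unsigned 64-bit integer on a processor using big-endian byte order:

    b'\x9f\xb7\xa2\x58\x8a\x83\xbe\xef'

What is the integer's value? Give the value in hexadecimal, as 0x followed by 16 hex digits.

Big-endian: lowest address holds the most-significant byte.
The bytes are already most-significant first: 0x9FB7A2588A83BEEF.

0x9FB7A2588A83BEEF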